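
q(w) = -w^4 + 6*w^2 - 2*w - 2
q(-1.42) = 8.87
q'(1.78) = -3.20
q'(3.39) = -117.15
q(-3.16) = -35.48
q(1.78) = 3.41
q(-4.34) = -235.09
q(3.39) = -71.90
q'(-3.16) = 86.30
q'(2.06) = -12.25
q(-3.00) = -23.00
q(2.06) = 1.33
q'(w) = -4*w^3 + 12*w - 2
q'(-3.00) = 70.00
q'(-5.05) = 452.55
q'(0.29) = 1.38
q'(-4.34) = 272.91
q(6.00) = -1094.00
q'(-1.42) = -7.59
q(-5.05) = -489.26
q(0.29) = -2.08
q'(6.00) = -794.00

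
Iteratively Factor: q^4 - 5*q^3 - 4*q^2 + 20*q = (q + 2)*(q^3 - 7*q^2 + 10*q) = q*(q + 2)*(q^2 - 7*q + 10) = q*(q - 5)*(q + 2)*(q - 2)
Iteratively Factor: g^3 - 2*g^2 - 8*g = (g)*(g^2 - 2*g - 8) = g*(g + 2)*(g - 4)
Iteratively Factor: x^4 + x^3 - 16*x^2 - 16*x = (x + 4)*(x^3 - 3*x^2 - 4*x) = (x - 4)*(x + 4)*(x^2 + x) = (x - 4)*(x + 1)*(x + 4)*(x)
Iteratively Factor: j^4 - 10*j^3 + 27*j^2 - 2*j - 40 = (j - 5)*(j^3 - 5*j^2 + 2*j + 8) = (j - 5)*(j + 1)*(j^2 - 6*j + 8) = (j - 5)*(j - 2)*(j + 1)*(j - 4)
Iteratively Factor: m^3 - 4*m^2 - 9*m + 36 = (m - 3)*(m^2 - m - 12) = (m - 4)*(m - 3)*(m + 3)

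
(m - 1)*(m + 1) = m^2 - 1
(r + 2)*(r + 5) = r^2 + 7*r + 10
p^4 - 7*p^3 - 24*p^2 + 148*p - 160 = (p - 8)*(p - 2)^2*(p + 5)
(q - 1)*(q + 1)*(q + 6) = q^3 + 6*q^2 - q - 6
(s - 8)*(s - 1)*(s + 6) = s^3 - 3*s^2 - 46*s + 48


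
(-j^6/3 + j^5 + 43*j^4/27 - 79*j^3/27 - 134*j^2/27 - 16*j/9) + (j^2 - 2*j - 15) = -j^6/3 + j^5 + 43*j^4/27 - 79*j^3/27 - 107*j^2/27 - 34*j/9 - 15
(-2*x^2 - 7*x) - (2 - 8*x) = -2*x^2 + x - 2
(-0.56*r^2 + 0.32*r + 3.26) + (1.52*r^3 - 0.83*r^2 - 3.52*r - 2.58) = 1.52*r^3 - 1.39*r^2 - 3.2*r + 0.68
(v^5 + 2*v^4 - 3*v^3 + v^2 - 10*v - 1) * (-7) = -7*v^5 - 14*v^4 + 21*v^3 - 7*v^2 + 70*v + 7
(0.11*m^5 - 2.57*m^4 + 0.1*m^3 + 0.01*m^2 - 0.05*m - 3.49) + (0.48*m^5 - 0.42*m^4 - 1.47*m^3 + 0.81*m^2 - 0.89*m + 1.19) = 0.59*m^5 - 2.99*m^4 - 1.37*m^3 + 0.82*m^2 - 0.94*m - 2.3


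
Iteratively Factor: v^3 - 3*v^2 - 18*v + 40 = (v - 5)*(v^2 + 2*v - 8) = (v - 5)*(v + 4)*(v - 2)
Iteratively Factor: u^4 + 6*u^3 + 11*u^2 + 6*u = (u + 3)*(u^3 + 3*u^2 + 2*u) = (u + 1)*(u + 3)*(u^2 + 2*u) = (u + 1)*(u + 2)*(u + 3)*(u)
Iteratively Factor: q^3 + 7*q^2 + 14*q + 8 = (q + 1)*(q^2 + 6*q + 8) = (q + 1)*(q + 2)*(q + 4)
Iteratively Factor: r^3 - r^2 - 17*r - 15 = (r - 5)*(r^2 + 4*r + 3) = (r - 5)*(r + 1)*(r + 3)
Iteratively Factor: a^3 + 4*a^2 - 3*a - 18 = (a + 3)*(a^2 + a - 6) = (a - 2)*(a + 3)*(a + 3)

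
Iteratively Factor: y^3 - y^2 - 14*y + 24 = (y + 4)*(y^2 - 5*y + 6) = (y - 2)*(y + 4)*(y - 3)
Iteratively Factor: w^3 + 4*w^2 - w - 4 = (w + 1)*(w^2 + 3*w - 4) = (w - 1)*(w + 1)*(w + 4)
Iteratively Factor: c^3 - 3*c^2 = (c - 3)*(c^2) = c*(c - 3)*(c)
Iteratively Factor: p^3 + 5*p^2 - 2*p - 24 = (p + 4)*(p^2 + p - 6) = (p + 3)*(p + 4)*(p - 2)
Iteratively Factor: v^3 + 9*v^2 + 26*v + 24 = (v + 4)*(v^2 + 5*v + 6) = (v + 3)*(v + 4)*(v + 2)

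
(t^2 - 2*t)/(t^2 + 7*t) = (t - 2)/(t + 7)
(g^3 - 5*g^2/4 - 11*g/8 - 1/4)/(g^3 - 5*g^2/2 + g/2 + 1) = (g + 1/4)/(g - 1)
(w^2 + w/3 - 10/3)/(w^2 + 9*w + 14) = (w - 5/3)/(w + 7)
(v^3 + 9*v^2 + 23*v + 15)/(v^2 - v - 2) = (v^2 + 8*v + 15)/(v - 2)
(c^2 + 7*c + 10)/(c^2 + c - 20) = (c + 2)/(c - 4)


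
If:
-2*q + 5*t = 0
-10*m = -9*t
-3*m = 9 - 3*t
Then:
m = 27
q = 75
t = 30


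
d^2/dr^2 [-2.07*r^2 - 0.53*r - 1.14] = -4.14000000000000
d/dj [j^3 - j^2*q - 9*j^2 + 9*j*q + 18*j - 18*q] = 3*j^2 - 2*j*q - 18*j + 9*q + 18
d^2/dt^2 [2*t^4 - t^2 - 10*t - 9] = 24*t^2 - 2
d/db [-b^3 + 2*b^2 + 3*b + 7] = -3*b^2 + 4*b + 3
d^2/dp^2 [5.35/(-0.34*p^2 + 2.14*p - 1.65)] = (1.23692*p^2 - 7.78532*p - 5.35*(0.68*p - 2.14)*(1.36*p - 4.28) + 6.0027)/(0.34*p^2 - 2.14*p + 1.65)^3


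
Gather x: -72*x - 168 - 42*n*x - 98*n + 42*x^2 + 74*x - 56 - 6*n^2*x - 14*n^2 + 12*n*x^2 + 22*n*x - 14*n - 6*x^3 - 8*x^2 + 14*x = -14*n^2 - 112*n - 6*x^3 + x^2*(12*n + 34) + x*(-6*n^2 - 20*n + 16) - 224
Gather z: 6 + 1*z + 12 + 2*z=3*z + 18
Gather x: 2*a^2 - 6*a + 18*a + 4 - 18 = 2*a^2 + 12*a - 14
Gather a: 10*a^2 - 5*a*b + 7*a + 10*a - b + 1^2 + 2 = 10*a^2 + a*(17 - 5*b) - b + 3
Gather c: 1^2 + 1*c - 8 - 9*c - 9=-8*c - 16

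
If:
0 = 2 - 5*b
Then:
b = 2/5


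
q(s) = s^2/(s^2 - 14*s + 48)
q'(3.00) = 0.72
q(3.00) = 0.60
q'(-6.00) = -0.04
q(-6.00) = 0.21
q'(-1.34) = -0.03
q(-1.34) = 0.03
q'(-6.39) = -0.04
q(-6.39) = 0.23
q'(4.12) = 2.97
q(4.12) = 2.33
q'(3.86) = 2.06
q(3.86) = 1.68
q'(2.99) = 0.71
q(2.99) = 0.59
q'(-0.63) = -0.02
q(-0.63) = 0.01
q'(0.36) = 0.02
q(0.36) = 0.00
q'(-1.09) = -0.03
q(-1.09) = 0.02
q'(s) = s^2*(14 - 2*s)/(s^2 - 14*s + 48)^2 + 2*s/(s^2 - 14*s + 48) = 2*s*(s^2 - s*(s - 7) - 14*s + 48)/(s^2 - 14*s + 48)^2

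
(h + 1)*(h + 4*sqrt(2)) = h^2 + h + 4*sqrt(2)*h + 4*sqrt(2)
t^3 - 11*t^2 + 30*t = t*(t - 6)*(t - 5)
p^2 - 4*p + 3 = (p - 3)*(p - 1)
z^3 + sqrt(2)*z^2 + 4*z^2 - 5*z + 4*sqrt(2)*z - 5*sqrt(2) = (z - 1)*(z + 5)*(z + sqrt(2))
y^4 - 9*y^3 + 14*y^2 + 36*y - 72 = (y - 6)*(y - 3)*(y - 2)*(y + 2)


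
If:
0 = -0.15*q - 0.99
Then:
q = -6.60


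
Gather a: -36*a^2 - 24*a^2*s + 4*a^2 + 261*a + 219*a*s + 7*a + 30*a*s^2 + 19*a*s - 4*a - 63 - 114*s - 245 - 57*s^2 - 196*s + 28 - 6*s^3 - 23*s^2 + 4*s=a^2*(-24*s - 32) + a*(30*s^2 + 238*s + 264) - 6*s^3 - 80*s^2 - 306*s - 280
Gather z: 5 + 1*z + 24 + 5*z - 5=6*z + 24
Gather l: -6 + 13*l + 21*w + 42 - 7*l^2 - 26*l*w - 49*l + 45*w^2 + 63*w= -7*l^2 + l*(-26*w - 36) + 45*w^2 + 84*w + 36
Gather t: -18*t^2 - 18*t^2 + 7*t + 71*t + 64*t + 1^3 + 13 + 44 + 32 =-36*t^2 + 142*t + 90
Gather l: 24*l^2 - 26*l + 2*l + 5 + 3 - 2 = 24*l^2 - 24*l + 6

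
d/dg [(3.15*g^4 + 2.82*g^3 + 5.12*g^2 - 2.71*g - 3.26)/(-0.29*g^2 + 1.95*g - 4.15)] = (-1.827*g^5 + 17.6097*g^4 - 41.292*g^3 - 25.9109*g^2 - 44.3868*g + 17.6035)/(0.0841*g^4 - 1.131*g^3 + 6.2095*g^2 - 16.185*g + 17.2225)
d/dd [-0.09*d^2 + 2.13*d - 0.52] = 2.13 - 0.18*d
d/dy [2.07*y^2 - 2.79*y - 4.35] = 4.14*y - 2.79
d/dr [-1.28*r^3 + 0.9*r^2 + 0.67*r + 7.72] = -3.84*r^2 + 1.8*r + 0.67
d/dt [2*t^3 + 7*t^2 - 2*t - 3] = 6*t^2 + 14*t - 2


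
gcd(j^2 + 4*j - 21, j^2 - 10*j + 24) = 1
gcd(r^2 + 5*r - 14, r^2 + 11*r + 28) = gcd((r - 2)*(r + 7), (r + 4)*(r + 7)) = r + 7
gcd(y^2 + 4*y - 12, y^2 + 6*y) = y + 6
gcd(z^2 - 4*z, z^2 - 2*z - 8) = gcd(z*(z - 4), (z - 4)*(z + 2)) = z - 4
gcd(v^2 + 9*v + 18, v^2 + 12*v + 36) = v + 6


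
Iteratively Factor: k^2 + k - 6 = (k + 3)*(k - 2)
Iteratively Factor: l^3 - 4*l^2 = (l)*(l^2 - 4*l) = l^2*(l - 4)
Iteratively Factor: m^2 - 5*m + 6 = (m - 2)*(m - 3)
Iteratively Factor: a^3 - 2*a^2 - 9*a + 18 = (a - 3)*(a^2 + a - 6) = (a - 3)*(a - 2)*(a + 3)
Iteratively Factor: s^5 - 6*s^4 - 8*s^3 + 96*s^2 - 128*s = (s - 4)*(s^4 - 2*s^3 - 16*s^2 + 32*s) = (s - 4)*(s + 4)*(s^3 - 6*s^2 + 8*s) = (s - 4)*(s - 2)*(s + 4)*(s^2 - 4*s) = (s - 4)^2*(s - 2)*(s + 4)*(s)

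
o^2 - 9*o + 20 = (o - 5)*(o - 4)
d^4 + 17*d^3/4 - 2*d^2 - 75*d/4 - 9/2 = (d - 2)*(d + 1/4)*(d + 3)^2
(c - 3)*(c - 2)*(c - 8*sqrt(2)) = c^3 - 8*sqrt(2)*c^2 - 5*c^2 + 6*c + 40*sqrt(2)*c - 48*sqrt(2)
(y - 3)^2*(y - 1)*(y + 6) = y^4 - y^3 - 27*y^2 + 81*y - 54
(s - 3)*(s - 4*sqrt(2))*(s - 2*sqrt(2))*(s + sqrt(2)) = s^4 - 5*sqrt(2)*s^3 - 3*s^3 + 4*s^2 + 15*sqrt(2)*s^2 - 12*s + 16*sqrt(2)*s - 48*sqrt(2)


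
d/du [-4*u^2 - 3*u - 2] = -8*u - 3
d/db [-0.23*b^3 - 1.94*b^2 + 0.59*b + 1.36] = -0.69*b^2 - 3.88*b + 0.59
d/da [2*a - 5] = 2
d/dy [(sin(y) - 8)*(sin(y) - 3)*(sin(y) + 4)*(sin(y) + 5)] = 2*(2*sin(y)^3 - 3*sin(y)^2 - 55*sin(y) - 2)*cos(y)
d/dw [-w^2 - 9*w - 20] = -2*w - 9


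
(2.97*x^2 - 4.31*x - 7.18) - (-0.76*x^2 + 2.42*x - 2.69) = 3.73*x^2 - 6.73*x - 4.49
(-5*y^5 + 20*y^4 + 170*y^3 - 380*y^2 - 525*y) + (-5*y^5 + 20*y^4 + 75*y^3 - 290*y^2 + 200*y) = -10*y^5 + 40*y^4 + 245*y^3 - 670*y^2 - 325*y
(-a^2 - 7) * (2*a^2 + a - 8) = -2*a^4 - a^3 - 6*a^2 - 7*a + 56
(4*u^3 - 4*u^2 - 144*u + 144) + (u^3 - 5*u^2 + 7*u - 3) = 5*u^3 - 9*u^2 - 137*u + 141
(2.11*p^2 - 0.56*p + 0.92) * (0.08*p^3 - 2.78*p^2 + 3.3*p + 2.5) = 0.1688*p^5 - 5.9106*p^4 + 8.5934*p^3 + 0.8694*p^2 + 1.636*p + 2.3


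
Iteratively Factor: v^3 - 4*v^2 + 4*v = (v)*(v^2 - 4*v + 4) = v*(v - 2)*(v - 2)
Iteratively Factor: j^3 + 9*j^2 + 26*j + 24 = (j + 2)*(j^2 + 7*j + 12) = (j + 2)*(j + 4)*(j + 3)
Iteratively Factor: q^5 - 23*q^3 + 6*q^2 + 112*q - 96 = (q - 4)*(q^4 + 4*q^3 - 7*q^2 - 22*q + 24) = (q - 4)*(q + 4)*(q^3 - 7*q + 6) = (q - 4)*(q - 1)*(q + 4)*(q^2 + q - 6) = (q - 4)*(q - 1)*(q + 3)*(q + 4)*(q - 2)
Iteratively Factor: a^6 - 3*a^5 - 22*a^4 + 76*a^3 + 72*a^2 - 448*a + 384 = (a - 2)*(a^5 - a^4 - 24*a^3 + 28*a^2 + 128*a - 192) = (a - 2)*(a + 4)*(a^4 - 5*a^3 - 4*a^2 + 44*a - 48) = (a - 2)^2*(a + 4)*(a^3 - 3*a^2 - 10*a + 24) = (a - 2)^2*(a + 3)*(a + 4)*(a^2 - 6*a + 8) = (a - 4)*(a - 2)^2*(a + 3)*(a + 4)*(a - 2)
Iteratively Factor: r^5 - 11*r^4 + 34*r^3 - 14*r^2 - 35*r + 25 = (r - 5)*(r^4 - 6*r^3 + 4*r^2 + 6*r - 5) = (r - 5)*(r - 1)*(r^3 - 5*r^2 - r + 5) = (r - 5)^2*(r - 1)*(r^2 - 1) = (r - 5)^2*(r - 1)^2*(r + 1)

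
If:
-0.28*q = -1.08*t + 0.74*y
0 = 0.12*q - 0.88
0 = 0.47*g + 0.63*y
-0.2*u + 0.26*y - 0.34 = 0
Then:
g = -1.34042553191489*y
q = 7.33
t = 0.685185185185185*y + 1.90123456790123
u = 1.3*y - 1.7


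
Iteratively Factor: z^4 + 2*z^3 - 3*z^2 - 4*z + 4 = (z - 1)*(z^3 + 3*z^2 - 4) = (z - 1)^2*(z^2 + 4*z + 4) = (z - 1)^2*(z + 2)*(z + 2)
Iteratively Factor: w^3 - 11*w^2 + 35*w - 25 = (w - 5)*(w^2 - 6*w + 5) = (w - 5)^2*(w - 1)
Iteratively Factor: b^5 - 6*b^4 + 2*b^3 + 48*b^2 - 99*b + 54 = (b - 2)*(b^4 - 4*b^3 - 6*b^2 + 36*b - 27) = (b - 2)*(b - 1)*(b^3 - 3*b^2 - 9*b + 27) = (b - 3)*(b - 2)*(b - 1)*(b^2 - 9) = (b - 3)^2*(b - 2)*(b - 1)*(b + 3)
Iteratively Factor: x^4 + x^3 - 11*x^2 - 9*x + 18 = (x - 1)*(x^3 + 2*x^2 - 9*x - 18) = (x - 3)*(x - 1)*(x^2 + 5*x + 6) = (x - 3)*(x - 1)*(x + 2)*(x + 3)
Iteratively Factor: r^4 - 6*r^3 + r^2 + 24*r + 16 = (r + 1)*(r^3 - 7*r^2 + 8*r + 16) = (r - 4)*(r + 1)*(r^2 - 3*r - 4) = (r - 4)^2*(r + 1)*(r + 1)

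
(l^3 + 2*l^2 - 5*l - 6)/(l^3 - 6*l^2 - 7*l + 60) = (l^2 - l - 2)/(l^2 - 9*l + 20)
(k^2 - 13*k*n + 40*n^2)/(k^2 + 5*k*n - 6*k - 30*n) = (k^2 - 13*k*n + 40*n^2)/(k^2 + 5*k*n - 6*k - 30*n)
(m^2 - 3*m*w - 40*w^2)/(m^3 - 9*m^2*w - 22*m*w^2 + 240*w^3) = 1/(m - 6*w)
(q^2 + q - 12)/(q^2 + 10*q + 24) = (q - 3)/(q + 6)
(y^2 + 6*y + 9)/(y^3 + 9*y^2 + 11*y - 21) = (y + 3)/(y^2 + 6*y - 7)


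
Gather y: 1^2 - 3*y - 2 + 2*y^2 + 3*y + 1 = 2*y^2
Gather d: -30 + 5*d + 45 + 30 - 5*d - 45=0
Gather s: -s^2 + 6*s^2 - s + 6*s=5*s^2 + 5*s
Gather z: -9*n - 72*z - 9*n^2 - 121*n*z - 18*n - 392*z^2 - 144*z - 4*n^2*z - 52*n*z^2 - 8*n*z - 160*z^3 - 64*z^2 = -9*n^2 - 27*n - 160*z^3 + z^2*(-52*n - 456) + z*(-4*n^2 - 129*n - 216)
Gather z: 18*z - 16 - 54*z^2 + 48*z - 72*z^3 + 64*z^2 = -72*z^3 + 10*z^2 + 66*z - 16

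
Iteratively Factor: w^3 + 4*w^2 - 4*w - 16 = (w - 2)*(w^2 + 6*w + 8) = (w - 2)*(w + 2)*(w + 4)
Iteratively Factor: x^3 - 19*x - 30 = (x + 2)*(x^2 - 2*x - 15) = (x - 5)*(x + 2)*(x + 3)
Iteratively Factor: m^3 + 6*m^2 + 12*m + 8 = (m + 2)*(m^2 + 4*m + 4) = (m + 2)^2*(m + 2)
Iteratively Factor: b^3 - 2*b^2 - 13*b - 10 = (b + 2)*(b^2 - 4*b - 5) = (b + 1)*(b + 2)*(b - 5)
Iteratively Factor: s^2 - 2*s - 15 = (s - 5)*(s + 3)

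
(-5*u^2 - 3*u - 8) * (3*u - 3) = -15*u^3 + 6*u^2 - 15*u + 24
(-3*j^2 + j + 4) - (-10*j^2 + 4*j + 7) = 7*j^2 - 3*j - 3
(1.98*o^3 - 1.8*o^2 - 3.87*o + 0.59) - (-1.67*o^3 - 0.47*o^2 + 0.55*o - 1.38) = 3.65*o^3 - 1.33*o^2 - 4.42*o + 1.97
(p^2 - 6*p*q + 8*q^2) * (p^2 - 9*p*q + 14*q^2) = p^4 - 15*p^3*q + 76*p^2*q^2 - 156*p*q^3 + 112*q^4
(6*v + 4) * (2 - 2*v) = -12*v^2 + 4*v + 8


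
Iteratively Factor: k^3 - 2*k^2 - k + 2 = (k + 1)*(k^2 - 3*k + 2) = (k - 1)*(k + 1)*(k - 2)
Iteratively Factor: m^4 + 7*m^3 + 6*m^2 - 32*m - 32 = (m + 1)*(m^3 + 6*m^2 - 32) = (m + 1)*(m + 4)*(m^2 + 2*m - 8) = (m - 2)*(m + 1)*(m + 4)*(m + 4)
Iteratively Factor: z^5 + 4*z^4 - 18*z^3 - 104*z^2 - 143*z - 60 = (z + 4)*(z^4 - 18*z^2 - 32*z - 15) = (z + 1)*(z + 4)*(z^3 - z^2 - 17*z - 15) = (z + 1)*(z + 3)*(z + 4)*(z^2 - 4*z - 5) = (z + 1)^2*(z + 3)*(z + 4)*(z - 5)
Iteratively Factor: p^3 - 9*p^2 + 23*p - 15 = (p - 3)*(p^2 - 6*p + 5) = (p - 5)*(p - 3)*(p - 1)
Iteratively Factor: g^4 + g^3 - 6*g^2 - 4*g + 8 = (g - 1)*(g^3 + 2*g^2 - 4*g - 8) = (g - 2)*(g - 1)*(g^2 + 4*g + 4) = (g - 2)*(g - 1)*(g + 2)*(g + 2)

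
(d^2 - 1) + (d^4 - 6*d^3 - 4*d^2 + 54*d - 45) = d^4 - 6*d^3 - 3*d^2 + 54*d - 46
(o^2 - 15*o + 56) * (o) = o^3 - 15*o^2 + 56*o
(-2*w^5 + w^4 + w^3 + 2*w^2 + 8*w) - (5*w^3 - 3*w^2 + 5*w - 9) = -2*w^5 + w^4 - 4*w^3 + 5*w^2 + 3*w + 9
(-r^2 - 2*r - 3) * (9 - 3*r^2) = 3*r^4 + 6*r^3 - 18*r - 27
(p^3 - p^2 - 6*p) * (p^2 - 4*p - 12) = p^5 - 5*p^4 - 14*p^3 + 36*p^2 + 72*p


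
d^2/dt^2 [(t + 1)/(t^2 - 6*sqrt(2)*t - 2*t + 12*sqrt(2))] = 2*(4*(t + 1)*(-t + 1 + 3*sqrt(2))^2 + (-3*t + 1 + 6*sqrt(2))*(t^2 - 6*sqrt(2)*t - 2*t + 12*sqrt(2)))/(t^2 - 6*sqrt(2)*t - 2*t + 12*sqrt(2))^3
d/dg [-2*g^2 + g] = 1 - 4*g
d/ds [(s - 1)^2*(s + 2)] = 3*s^2 - 3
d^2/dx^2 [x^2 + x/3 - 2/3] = 2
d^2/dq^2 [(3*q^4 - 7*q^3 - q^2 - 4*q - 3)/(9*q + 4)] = 2*(729*q^4 + 297*q^3 - 468*q^2 - 336*q - 115)/(729*q^3 + 972*q^2 + 432*q + 64)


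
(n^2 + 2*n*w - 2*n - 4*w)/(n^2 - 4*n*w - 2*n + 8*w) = (-n - 2*w)/(-n + 4*w)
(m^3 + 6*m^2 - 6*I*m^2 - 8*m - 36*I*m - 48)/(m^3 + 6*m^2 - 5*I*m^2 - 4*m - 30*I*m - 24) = (m - 2*I)/(m - I)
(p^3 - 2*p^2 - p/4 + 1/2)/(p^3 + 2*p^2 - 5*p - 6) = (p^2 - 1/4)/(p^2 + 4*p + 3)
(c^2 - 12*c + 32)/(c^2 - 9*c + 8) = (c - 4)/(c - 1)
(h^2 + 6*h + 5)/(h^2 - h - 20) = (h^2 + 6*h + 5)/(h^2 - h - 20)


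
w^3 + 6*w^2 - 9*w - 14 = (w - 2)*(w + 1)*(w + 7)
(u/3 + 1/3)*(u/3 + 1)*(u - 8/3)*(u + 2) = u^4/9 + 10*u^3/27 - 5*u^2/9 - 70*u/27 - 16/9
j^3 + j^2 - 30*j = j*(j - 5)*(j + 6)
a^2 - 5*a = a*(a - 5)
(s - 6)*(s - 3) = s^2 - 9*s + 18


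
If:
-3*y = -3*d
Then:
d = y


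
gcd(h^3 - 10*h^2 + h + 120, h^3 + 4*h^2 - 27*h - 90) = h^2 - 2*h - 15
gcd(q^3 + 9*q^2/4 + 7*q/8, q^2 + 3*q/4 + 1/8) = q + 1/2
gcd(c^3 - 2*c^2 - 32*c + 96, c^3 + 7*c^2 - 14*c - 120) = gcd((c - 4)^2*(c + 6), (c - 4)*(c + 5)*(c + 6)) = c^2 + 2*c - 24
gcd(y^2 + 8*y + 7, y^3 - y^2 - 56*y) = y + 7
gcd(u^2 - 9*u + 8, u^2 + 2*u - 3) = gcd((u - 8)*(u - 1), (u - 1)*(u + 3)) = u - 1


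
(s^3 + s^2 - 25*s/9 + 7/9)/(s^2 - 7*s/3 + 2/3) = (3*s^2 + 4*s - 7)/(3*(s - 2))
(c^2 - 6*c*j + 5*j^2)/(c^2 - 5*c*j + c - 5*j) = (c - j)/(c + 1)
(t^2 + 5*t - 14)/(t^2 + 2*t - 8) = (t + 7)/(t + 4)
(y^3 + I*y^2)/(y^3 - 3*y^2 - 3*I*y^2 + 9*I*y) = y*(y + I)/(y^2 - 3*y - 3*I*y + 9*I)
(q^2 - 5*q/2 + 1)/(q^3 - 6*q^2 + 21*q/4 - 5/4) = 2*(q - 2)/(2*q^2 - 11*q + 5)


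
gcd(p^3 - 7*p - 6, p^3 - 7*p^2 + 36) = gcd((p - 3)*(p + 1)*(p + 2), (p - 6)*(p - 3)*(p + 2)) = p^2 - p - 6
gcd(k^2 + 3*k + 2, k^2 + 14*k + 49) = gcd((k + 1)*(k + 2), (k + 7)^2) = 1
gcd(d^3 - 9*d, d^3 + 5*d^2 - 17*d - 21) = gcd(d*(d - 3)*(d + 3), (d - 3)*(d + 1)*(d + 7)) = d - 3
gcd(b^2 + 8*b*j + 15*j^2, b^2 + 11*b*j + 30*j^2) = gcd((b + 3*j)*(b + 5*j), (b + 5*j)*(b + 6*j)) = b + 5*j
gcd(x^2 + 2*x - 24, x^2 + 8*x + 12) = x + 6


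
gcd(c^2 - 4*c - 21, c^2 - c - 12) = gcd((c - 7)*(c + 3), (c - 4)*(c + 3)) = c + 3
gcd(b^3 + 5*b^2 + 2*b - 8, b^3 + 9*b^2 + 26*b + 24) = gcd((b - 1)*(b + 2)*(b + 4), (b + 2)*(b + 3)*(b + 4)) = b^2 + 6*b + 8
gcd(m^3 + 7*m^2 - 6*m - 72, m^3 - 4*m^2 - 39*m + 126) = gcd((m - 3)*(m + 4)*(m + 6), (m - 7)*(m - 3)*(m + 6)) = m^2 + 3*m - 18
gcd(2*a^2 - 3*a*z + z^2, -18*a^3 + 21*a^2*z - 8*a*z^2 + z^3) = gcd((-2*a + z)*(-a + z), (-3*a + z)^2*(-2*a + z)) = -2*a + z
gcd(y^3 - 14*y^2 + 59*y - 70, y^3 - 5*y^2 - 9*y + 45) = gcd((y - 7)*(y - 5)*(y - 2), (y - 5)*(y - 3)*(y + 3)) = y - 5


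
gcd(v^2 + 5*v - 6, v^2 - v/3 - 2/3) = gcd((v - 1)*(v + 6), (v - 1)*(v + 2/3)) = v - 1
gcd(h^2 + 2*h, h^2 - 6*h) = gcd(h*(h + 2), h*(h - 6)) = h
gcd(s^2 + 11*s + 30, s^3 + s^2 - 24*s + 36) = s + 6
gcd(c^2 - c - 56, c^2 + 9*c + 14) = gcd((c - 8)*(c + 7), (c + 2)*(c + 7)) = c + 7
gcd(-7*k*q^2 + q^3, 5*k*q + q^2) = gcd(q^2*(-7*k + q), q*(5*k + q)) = q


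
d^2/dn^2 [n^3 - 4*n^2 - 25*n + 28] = 6*n - 8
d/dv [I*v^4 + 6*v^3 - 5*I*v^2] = 2*v*(2*I*v^2 + 9*v - 5*I)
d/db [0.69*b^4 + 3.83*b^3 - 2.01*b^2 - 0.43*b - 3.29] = 2.76*b^3 + 11.49*b^2 - 4.02*b - 0.43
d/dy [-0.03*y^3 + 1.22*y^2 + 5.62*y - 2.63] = -0.09*y^2 + 2.44*y + 5.62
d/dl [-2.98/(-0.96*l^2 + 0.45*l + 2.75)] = (1.341 - 5.7216*l)/(-0.96*l^2 + 0.45*l + 2.75)^2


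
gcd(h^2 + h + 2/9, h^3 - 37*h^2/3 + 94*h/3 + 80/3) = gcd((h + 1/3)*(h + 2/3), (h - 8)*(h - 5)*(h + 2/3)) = h + 2/3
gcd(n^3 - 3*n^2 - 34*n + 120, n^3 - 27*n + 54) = n + 6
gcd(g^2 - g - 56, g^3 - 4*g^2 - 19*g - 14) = 1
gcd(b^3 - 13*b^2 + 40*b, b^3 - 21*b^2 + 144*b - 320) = b^2 - 13*b + 40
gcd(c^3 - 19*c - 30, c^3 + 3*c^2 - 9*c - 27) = c + 3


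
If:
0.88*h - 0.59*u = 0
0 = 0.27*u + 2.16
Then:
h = -5.36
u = -8.00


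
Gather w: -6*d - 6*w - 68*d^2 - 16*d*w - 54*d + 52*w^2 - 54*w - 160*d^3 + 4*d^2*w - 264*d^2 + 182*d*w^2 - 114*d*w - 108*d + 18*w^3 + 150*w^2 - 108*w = -160*d^3 - 332*d^2 - 168*d + 18*w^3 + w^2*(182*d + 202) + w*(4*d^2 - 130*d - 168)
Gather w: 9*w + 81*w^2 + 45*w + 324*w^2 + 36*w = 405*w^2 + 90*w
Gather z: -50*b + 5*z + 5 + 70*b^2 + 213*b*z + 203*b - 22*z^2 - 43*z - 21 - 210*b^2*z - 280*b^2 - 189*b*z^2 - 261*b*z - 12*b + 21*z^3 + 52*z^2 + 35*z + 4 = -210*b^2 + 141*b + 21*z^3 + z^2*(30 - 189*b) + z*(-210*b^2 - 48*b - 3) - 12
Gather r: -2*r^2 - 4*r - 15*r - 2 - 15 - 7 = -2*r^2 - 19*r - 24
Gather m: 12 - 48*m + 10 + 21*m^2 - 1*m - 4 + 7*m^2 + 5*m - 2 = 28*m^2 - 44*m + 16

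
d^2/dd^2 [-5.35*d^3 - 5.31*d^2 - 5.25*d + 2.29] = -32.1*d - 10.62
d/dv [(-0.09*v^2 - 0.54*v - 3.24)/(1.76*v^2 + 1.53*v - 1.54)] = (0.8127*v^2 + 11.682*v + 5.7888)/(3.0976*v^4 + 5.3856*v^3 - 3.0799*v^2 - 4.7124*v + 2.3716)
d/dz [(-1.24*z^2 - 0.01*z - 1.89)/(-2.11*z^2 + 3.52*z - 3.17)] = (-4.3859*z^2 - 0.114199999999999*z + 6.6845)/(4.4521*z^4 - 14.8544*z^3 + 25.7678*z^2 - 22.3168*z + 10.0489)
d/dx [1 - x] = -1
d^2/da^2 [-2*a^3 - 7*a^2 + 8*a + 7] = -12*a - 14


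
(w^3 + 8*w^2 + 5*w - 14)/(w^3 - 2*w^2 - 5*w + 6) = (w + 7)/(w - 3)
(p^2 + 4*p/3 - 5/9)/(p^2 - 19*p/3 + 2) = (p + 5/3)/(p - 6)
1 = 1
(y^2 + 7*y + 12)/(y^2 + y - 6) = (y + 4)/(y - 2)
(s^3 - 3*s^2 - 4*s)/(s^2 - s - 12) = s*(s + 1)/(s + 3)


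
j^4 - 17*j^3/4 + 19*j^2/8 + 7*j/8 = j*(j - 7/2)*(j - 1)*(j + 1/4)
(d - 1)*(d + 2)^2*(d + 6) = d^4 + 9*d^3 + 18*d^2 - 4*d - 24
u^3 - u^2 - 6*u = u*(u - 3)*(u + 2)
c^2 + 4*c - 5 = (c - 1)*(c + 5)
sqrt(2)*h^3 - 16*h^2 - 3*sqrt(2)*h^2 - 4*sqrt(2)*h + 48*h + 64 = (h - 4)*(h - 8*sqrt(2))*(sqrt(2)*h + sqrt(2))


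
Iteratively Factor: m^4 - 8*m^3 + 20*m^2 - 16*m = (m - 2)*(m^3 - 6*m^2 + 8*m) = (m - 4)*(m - 2)*(m^2 - 2*m) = m*(m - 4)*(m - 2)*(m - 2)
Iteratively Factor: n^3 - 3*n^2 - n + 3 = (n + 1)*(n^2 - 4*n + 3) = (n - 1)*(n + 1)*(n - 3)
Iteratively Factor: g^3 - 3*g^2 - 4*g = (g - 4)*(g^2 + g) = g*(g - 4)*(g + 1)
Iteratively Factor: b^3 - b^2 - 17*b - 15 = (b - 5)*(b^2 + 4*b + 3) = (b - 5)*(b + 1)*(b + 3)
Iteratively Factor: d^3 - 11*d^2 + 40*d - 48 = (d - 4)*(d^2 - 7*d + 12) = (d - 4)*(d - 3)*(d - 4)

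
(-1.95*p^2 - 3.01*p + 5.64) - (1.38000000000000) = -1.95*p^2 - 3.01*p + 4.26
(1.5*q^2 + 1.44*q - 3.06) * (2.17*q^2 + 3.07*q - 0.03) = 3.255*q^4 + 7.7298*q^3 - 2.2644*q^2 - 9.4374*q + 0.0918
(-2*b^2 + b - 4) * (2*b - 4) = -4*b^3 + 10*b^2 - 12*b + 16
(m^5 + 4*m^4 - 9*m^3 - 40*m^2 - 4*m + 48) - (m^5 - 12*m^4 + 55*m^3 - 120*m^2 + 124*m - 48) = 16*m^4 - 64*m^3 + 80*m^2 - 128*m + 96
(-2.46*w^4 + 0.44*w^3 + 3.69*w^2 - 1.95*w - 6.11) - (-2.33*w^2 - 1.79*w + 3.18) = -2.46*w^4 + 0.44*w^3 + 6.02*w^2 - 0.16*w - 9.29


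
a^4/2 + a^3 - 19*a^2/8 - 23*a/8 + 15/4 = (a/2 + 1)*(a - 3/2)*(a - 1)*(a + 5/2)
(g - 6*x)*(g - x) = g^2 - 7*g*x + 6*x^2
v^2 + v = v*(v + 1)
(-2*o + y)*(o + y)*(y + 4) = -2*o^2*y - 8*o^2 - o*y^2 - 4*o*y + y^3 + 4*y^2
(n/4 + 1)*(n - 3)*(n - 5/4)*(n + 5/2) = n^4/4 + 9*n^3/16 - 111*n^2/32 - 145*n/32 + 75/8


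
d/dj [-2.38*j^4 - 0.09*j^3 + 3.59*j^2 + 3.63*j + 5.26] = -9.52*j^3 - 0.27*j^2 + 7.18*j + 3.63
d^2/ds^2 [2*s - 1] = 0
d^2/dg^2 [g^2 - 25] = 2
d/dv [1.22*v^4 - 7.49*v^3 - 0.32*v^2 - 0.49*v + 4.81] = 4.88*v^3 - 22.47*v^2 - 0.64*v - 0.49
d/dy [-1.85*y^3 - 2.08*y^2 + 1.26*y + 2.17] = -5.55*y^2 - 4.16*y + 1.26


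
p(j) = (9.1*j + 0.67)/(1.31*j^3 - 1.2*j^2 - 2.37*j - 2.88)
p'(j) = (9.1*j + 0.67)*(-3.93*j^2 + 2.4*j + 2.37)/(1.31*j^3 - 1.2*j^2 - 2.37*j - 2.88)^2 + 9.1/(1.31*j^3 - 1.2*j^2 - 2.37*j - 2.88) = (-23.842*j^3 + 8.2869*j^2 + 1.608*j - 24.6201)/(1.7161*j^6 - 3.144*j^5 - 4.7694*j^4 - 1.8576*j^3 + 12.5289*j^2 + 13.6512*j + 8.2944)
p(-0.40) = 1.35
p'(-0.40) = -4.60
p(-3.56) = 0.46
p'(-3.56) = 0.24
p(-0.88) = 2.80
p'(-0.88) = -0.49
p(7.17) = 0.16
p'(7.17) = -0.05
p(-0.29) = 0.85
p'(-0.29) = -4.40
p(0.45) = -1.17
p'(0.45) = -1.47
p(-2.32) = 1.01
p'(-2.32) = 0.77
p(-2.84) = 0.70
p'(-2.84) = 0.45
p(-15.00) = 0.03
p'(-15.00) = 0.00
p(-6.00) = 0.17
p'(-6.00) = 0.05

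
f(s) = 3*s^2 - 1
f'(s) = 6*s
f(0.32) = -0.69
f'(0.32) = 1.92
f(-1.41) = 4.96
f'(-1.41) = -8.46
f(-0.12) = -0.96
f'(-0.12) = -0.72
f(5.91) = 103.78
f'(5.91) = 35.46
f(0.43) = -0.45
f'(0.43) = 2.58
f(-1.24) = 3.61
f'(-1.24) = -7.44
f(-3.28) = 31.28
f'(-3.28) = -19.68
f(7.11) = 150.66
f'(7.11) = 42.66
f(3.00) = 26.00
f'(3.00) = 18.00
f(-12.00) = 431.00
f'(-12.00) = -72.00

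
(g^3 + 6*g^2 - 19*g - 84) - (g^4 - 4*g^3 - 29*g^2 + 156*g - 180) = -g^4 + 5*g^3 + 35*g^2 - 175*g + 96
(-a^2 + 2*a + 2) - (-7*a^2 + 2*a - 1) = 6*a^2 + 3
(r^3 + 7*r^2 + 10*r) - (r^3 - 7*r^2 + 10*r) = 14*r^2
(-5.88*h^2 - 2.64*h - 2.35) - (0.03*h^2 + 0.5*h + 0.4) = -5.91*h^2 - 3.14*h - 2.75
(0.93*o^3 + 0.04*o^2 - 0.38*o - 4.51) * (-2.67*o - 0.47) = -2.4831*o^4 - 0.5439*o^3 + 0.9958*o^2 + 12.2203*o + 2.1197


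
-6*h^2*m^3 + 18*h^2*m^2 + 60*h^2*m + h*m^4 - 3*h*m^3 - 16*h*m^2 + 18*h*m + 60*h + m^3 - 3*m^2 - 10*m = (-6*h + m)*(m - 5)*(m + 2)*(h*m + 1)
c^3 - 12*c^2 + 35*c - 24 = (c - 8)*(c - 3)*(c - 1)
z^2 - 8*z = z*(z - 8)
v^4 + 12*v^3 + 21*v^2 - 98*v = v*(v - 2)*(v + 7)^2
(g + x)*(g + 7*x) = g^2 + 8*g*x + 7*x^2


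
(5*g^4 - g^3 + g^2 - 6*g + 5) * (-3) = -15*g^4 + 3*g^3 - 3*g^2 + 18*g - 15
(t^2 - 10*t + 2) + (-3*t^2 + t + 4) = -2*t^2 - 9*t + 6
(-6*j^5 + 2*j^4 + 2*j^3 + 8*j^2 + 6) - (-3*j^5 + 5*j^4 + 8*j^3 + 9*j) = -3*j^5 - 3*j^4 - 6*j^3 + 8*j^2 - 9*j + 6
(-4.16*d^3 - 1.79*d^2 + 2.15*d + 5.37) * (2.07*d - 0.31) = -8.6112*d^4 - 2.4157*d^3 + 5.0054*d^2 + 10.4494*d - 1.6647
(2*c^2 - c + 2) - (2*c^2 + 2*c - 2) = 4 - 3*c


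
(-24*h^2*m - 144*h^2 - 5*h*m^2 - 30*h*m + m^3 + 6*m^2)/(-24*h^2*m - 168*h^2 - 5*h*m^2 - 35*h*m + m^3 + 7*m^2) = (m + 6)/(m + 7)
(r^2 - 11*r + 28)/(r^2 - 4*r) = (r - 7)/r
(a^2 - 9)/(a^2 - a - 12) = (a - 3)/(a - 4)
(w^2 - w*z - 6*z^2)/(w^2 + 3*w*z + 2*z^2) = (w - 3*z)/(w + z)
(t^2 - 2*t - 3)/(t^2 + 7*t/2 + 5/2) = 2*(t - 3)/(2*t + 5)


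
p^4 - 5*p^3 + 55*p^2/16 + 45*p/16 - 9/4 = (p - 4)*(p - 1)*(p - 3/4)*(p + 3/4)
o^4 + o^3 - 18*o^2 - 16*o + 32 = (o - 4)*(o - 1)*(o + 2)*(o + 4)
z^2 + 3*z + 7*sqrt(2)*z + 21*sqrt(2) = (z + 3)*(z + 7*sqrt(2))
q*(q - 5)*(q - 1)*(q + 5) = q^4 - q^3 - 25*q^2 + 25*q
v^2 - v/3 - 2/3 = (v - 1)*(v + 2/3)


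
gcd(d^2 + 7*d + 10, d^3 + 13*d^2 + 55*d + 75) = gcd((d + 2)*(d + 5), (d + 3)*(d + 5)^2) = d + 5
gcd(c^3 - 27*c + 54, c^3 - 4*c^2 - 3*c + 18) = c^2 - 6*c + 9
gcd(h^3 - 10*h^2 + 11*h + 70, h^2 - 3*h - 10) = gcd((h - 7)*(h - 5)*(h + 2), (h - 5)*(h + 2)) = h^2 - 3*h - 10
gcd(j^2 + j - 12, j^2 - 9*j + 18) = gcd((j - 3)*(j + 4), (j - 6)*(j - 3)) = j - 3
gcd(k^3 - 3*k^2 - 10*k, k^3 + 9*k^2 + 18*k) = k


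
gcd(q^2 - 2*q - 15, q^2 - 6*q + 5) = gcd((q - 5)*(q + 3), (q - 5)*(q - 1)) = q - 5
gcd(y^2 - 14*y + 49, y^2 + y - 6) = 1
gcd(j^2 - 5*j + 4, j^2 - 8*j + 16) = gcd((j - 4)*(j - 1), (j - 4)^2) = j - 4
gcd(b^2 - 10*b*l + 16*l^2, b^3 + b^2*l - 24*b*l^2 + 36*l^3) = b - 2*l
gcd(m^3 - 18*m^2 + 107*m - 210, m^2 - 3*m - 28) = m - 7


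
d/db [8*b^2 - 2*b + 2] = 16*b - 2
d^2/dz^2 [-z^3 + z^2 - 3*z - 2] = 2 - 6*z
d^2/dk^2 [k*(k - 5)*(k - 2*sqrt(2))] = 6*k - 10 - 4*sqrt(2)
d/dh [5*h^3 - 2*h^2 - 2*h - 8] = 15*h^2 - 4*h - 2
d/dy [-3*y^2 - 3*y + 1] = -6*y - 3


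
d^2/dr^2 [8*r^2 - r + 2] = 16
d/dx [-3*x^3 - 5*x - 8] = -9*x^2 - 5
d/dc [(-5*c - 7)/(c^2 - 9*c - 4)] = (5*c^2 + 14*c - 43)/(c^4 - 18*c^3 + 73*c^2 + 72*c + 16)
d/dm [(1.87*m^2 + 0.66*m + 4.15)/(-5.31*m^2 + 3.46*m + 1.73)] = (9.9748*m^2 + 50.5432*m - 13.2172)/(28.1961*m^4 - 36.7452*m^3 - 6.401*m^2 + 11.9716*m + 2.9929)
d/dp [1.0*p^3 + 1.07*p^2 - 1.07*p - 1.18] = 3.0*p^2 + 2.14*p - 1.07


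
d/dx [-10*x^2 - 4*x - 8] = -20*x - 4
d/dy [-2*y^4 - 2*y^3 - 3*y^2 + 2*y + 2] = -8*y^3 - 6*y^2 - 6*y + 2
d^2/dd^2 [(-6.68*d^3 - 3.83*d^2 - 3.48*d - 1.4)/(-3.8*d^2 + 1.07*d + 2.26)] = (1.13686837721616e-13*d^5 - 5.6843418860808e-14*d^4 + 261.679504*d^3 + 415.569696*d^2 + 349.875648*d + 49.545664)/(54.872*d^6 - 46.3524*d^5 - 84.85134*d^4 + 53.909917*d^3 + 50.464218*d^2 - 16.395396*d - 11.543176)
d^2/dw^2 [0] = 0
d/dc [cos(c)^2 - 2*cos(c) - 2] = 2*(1 - cos(c))*sin(c)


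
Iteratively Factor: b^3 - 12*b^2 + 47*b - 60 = (b - 5)*(b^2 - 7*b + 12) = (b - 5)*(b - 3)*(b - 4)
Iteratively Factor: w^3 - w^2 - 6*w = (w)*(w^2 - w - 6) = w*(w + 2)*(w - 3)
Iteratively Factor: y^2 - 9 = (y + 3)*(y - 3)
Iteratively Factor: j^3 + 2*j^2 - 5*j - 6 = (j + 3)*(j^2 - j - 2) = (j + 1)*(j + 3)*(j - 2)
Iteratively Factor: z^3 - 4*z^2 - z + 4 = (z - 4)*(z^2 - 1) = (z - 4)*(z - 1)*(z + 1)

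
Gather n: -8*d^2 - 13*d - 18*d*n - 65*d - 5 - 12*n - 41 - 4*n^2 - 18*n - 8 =-8*d^2 - 78*d - 4*n^2 + n*(-18*d - 30) - 54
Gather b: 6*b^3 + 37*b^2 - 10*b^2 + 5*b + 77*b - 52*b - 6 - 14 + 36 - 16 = 6*b^3 + 27*b^2 + 30*b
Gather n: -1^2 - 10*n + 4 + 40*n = 30*n + 3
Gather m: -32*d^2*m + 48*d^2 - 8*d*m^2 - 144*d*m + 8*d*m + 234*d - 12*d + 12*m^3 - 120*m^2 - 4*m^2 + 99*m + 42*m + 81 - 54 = 48*d^2 + 222*d + 12*m^3 + m^2*(-8*d - 124) + m*(-32*d^2 - 136*d + 141) + 27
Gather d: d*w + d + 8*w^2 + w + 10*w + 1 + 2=d*(w + 1) + 8*w^2 + 11*w + 3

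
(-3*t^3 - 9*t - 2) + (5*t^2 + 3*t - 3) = -3*t^3 + 5*t^2 - 6*t - 5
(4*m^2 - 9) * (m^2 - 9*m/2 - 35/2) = 4*m^4 - 18*m^3 - 79*m^2 + 81*m/2 + 315/2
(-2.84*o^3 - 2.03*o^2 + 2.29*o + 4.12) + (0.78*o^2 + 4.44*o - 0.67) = -2.84*o^3 - 1.25*o^2 + 6.73*o + 3.45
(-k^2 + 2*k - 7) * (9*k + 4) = -9*k^3 + 14*k^2 - 55*k - 28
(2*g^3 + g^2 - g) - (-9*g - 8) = 2*g^3 + g^2 + 8*g + 8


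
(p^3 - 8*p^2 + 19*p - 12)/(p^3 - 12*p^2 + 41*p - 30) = (p^2 - 7*p + 12)/(p^2 - 11*p + 30)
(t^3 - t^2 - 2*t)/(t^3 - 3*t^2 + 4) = t/(t - 2)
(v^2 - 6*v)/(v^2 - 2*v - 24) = v/(v + 4)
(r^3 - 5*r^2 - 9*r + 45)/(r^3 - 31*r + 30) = (r^2 - 9)/(r^2 + 5*r - 6)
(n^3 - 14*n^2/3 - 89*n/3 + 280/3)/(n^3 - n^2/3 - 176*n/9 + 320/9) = 3*(n - 7)/(3*n - 8)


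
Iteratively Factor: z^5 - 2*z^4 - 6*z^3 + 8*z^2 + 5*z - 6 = (z + 2)*(z^4 - 4*z^3 + 2*z^2 + 4*z - 3) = (z - 3)*(z + 2)*(z^3 - z^2 - z + 1) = (z - 3)*(z - 1)*(z + 2)*(z^2 - 1) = (z - 3)*(z - 1)*(z + 1)*(z + 2)*(z - 1)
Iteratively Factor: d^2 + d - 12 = (d - 3)*(d + 4)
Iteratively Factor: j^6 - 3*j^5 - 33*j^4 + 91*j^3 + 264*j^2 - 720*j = (j + 4)*(j^5 - 7*j^4 - 5*j^3 + 111*j^2 - 180*j) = j*(j + 4)*(j^4 - 7*j^3 - 5*j^2 + 111*j - 180) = j*(j + 4)^2*(j^3 - 11*j^2 + 39*j - 45) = j*(j - 3)*(j + 4)^2*(j^2 - 8*j + 15) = j*(j - 5)*(j - 3)*(j + 4)^2*(j - 3)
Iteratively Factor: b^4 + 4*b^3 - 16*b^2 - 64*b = (b + 4)*(b^3 - 16*b) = b*(b + 4)*(b^2 - 16) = b*(b + 4)^2*(b - 4)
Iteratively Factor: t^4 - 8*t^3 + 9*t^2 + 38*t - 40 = (t + 2)*(t^3 - 10*t^2 + 29*t - 20) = (t - 4)*(t + 2)*(t^2 - 6*t + 5) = (t - 5)*(t - 4)*(t + 2)*(t - 1)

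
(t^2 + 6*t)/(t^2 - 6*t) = (t + 6)/(t - 6)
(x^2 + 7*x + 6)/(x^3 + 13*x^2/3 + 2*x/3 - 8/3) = 3*(x + 6)/(3*x^2 + 10*x - 8)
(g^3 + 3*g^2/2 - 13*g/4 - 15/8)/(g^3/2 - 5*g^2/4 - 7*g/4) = (-8*g^3 - 12*g^2 + 26*g + 15)/(2*g*(-2*g^2 + 5*g + 7))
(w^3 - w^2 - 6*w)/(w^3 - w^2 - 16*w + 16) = w*(w^2 - w - 6)/(w^3 - w^2 - 16*w + 16)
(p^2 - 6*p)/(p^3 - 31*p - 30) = p/(p^2 + 6*p + 5)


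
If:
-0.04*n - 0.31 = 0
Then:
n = -7.75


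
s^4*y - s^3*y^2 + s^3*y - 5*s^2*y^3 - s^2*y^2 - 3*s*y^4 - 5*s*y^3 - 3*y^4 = (s - 3*y)*(s + y)^2*(s*y + y)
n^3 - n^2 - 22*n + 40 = (n - 4)*(n - 2)*(n + 5)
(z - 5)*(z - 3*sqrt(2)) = z^2 - 5*z - 3*sqrt(2)*z + 15*sqrt(2)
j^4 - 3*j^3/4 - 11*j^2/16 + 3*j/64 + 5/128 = (j - 5/4)*(j - 1/4)*(j + 1/4)*(j + 1/2)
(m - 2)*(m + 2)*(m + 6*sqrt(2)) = m^3 + 6*sqrt(2)*m^2 - 4*m - 24*sqrt(2)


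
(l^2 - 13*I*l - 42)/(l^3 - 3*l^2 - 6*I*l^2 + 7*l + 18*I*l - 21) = (l - 6*I)/(l^2 + l*(-3 + I) - 3*I)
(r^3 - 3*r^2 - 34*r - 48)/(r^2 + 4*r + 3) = (r^2 - 6*r - 16)/(r + 1)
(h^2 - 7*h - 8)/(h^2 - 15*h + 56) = (h + 1)/(h - 7)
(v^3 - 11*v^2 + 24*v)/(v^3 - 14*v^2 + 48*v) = (v - 3)/(v - 6)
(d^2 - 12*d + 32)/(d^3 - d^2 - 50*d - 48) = (d - 4)/(d^2 + 7*d + 6)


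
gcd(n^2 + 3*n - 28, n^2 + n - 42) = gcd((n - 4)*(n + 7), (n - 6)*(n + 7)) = n + 7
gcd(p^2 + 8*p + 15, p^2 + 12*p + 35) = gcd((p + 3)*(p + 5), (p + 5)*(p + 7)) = p + 5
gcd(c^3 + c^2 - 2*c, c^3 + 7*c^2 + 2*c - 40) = 1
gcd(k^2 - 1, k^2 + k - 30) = 1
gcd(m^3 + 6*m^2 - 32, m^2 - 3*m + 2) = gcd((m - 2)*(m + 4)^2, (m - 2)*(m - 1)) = m - 2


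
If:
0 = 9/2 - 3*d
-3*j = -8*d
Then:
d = 3/2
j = 4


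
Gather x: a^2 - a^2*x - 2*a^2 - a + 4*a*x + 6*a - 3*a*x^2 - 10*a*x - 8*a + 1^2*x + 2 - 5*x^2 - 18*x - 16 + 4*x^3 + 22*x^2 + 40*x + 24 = -a^2 - 3*a + 4*x^3 + x^2*(17 - 3*a) + x*(-a^2 - 6*a + 23) + 10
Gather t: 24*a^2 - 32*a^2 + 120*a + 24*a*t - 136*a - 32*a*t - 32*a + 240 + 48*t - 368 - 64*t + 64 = -8*a^2 - 48*a + t*(-8*a - 16) - 64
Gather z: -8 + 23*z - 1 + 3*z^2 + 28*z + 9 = 3*z^2 + 51*z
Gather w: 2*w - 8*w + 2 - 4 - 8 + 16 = 6 - 6*w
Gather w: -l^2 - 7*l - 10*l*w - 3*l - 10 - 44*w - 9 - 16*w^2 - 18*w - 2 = -l^2 - 10*l - 16*w^2 + w*(-10*l - 62) - 21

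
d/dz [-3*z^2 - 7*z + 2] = -6*z - 7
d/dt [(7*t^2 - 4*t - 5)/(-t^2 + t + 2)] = 3*(t^2 + 6*t - 1)/(t^4 - 2*t^3 - 3*t^2 + 4*t + 4)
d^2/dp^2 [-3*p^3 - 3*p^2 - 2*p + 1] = -18*p - 6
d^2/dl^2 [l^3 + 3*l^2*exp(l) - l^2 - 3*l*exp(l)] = 3*l^2*exp(l) + 9*l*exp(l) + 6*l - 2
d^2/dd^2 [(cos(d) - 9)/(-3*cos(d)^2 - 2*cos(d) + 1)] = (81*(1 - cos(2*d))^2*cos(d)/4 - 165*(1 - cos(2*d))^2/2 + 163*cos(d) - 158*cos(2*d) - 45*cos(3*d)/2 - 9*cos(5*d)/2 + 294)/((cos(d) + 1)^3*(3*cos(d) - 1)^3)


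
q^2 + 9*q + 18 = (q + 3)*(q + 6)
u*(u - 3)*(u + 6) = u^3 + 3*u^2 - 18*u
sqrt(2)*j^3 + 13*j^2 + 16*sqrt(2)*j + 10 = (j + sqrt(2))*(j + 5*sqrt(2))*(sqrt(2)*j + 1)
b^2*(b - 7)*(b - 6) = b^4 - 13*b^3 + 42*b^2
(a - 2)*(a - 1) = a^2 - 3*a + 2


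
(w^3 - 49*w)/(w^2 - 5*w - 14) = w*(w + 7)/(w + 2)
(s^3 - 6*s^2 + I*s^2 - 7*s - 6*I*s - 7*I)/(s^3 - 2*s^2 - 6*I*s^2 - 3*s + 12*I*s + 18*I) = (s^2 + s*(-7 + I) - 7*I)/(s^2 + s*(-3 - 6*I) + 18*I)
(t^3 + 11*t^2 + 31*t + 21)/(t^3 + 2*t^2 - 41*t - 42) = (t + 3)/(t - 6)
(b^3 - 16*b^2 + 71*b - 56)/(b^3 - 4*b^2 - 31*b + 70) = (b^2 - 9*b + 8)/(b^2 + 3*b - 10)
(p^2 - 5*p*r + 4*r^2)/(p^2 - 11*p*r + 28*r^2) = (p - r)/(p - 7*r)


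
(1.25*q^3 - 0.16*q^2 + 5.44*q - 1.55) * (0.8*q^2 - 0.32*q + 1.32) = 1.0*q^5 - 0.528*q^4 + 6.0532*q^3 - 3.192*q^2 + 7.6768*q - 2.046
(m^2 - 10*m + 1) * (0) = 0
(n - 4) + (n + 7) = 2*n + 3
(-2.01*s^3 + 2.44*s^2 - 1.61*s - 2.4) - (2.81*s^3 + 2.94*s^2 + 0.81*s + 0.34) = -4.82*s^3 - 0.5*s^2 - 2.42*s - 2.74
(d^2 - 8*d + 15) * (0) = 0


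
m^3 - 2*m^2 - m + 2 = (m - 2)*(m - 1)*(m + 1)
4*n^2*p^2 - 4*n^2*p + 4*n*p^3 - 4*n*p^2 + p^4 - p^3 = p*(2*n + p)^2*(p - 1)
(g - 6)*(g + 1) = g^2 - 5*g - 6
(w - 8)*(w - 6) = w^2 - 14*w + 48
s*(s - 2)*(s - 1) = s^3 - 3*s^2 + 2*s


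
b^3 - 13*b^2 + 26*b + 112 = (b - 8)*(b - 7)*(b + 2)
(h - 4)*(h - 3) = h^2 - 7*h + 12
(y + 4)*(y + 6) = y^2 + 10*y + 24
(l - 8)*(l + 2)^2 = l^3 - 4*l^2 - 28*l - 32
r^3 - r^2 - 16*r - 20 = (r - 5)*(r + 2)^2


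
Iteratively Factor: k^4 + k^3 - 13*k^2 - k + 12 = (k + 4)*(k^3 - 3*k^2 - k + 3) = (k - 3)*(k + 4)*(k^2 - 1) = (k - 3)*(k + 1)*(k + 4)*(k - 1)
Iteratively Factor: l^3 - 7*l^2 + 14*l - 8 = (l - 1)*(l^2 - 6*l + 8) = (l - 2)*(l - 1)*(l - 4)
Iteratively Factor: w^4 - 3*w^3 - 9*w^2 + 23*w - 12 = (w - 4)*(w^3 + w^2 - 5*w + 3) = (w - 4)*(w + 3)*(w^2 - 2*w + 1) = (w - 4)*(w - 1)*(w + 3)*(w - 1)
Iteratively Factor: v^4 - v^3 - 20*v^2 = (v)*(v^3 - v^2 - 20*v) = v^2*(v^2 - v - 20) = v^2*(v - 5)*(v + 4)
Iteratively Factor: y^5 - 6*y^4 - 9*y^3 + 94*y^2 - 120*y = (y - 3)*(y^4 - 3*y^3 - 18*y^2 + 40*y) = (y - 3)*(y - 2)*(y^3 - y^2 - 20*y) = y*(y - 3)*(y - 2)*(y^2 - y - 20) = y*(y - 3)*(y - 2)*(y + 4)*(y - 5)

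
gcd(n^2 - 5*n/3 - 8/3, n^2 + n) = n + 1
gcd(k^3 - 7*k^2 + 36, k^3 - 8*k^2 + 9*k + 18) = k^2 - 9*k + 18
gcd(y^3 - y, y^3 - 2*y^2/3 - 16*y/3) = y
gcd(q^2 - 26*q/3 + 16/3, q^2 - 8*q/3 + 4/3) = q - 2/3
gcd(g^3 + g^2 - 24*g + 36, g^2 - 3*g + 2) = g - 2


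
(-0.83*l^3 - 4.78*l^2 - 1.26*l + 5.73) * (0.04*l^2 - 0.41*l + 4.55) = -0.0332*l^5 + 0.1491*l^4 - 1.8671*l^3 - 21.0032*l^2 - 8.0823*l + 26.0715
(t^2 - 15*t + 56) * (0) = 0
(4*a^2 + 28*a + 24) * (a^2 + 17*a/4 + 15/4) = 4*a^4 + 45*a^3 + 158*a^2 + 207*a + 90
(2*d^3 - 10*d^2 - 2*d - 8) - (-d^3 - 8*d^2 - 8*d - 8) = 3*d^3 - 2*d^2 + 6*d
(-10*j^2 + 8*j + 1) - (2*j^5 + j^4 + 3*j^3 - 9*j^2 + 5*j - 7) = -2*j^5 - j^4 - 3*j^3 - j^2 + 3*j + 8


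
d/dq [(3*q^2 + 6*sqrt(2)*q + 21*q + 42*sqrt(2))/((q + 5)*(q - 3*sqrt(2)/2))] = 3*(-7*sqrt(2)*q^2 - 4*q^2 - 86*sqrt(2)*q - 245*sqrt(2) + 24)/(2*q^4 - 6*sqrt(2)*q^3 + 20*q^3 - 60*sqrt(2)*q^2 + 59*q^2 - 150*sqrt(2)*q + 90*q + 225)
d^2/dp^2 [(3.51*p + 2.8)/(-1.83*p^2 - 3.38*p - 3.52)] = (-(3.51*p + 2.8)*(3.66*p + 3.38)*(7.32*p + 6.76) + (38.5398*p + 33.9756)*(1.83*p^2 + 3.38*p + 3.52))/(1.83*p^2 + 3.38*p + 3.52)^3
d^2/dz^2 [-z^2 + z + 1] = -2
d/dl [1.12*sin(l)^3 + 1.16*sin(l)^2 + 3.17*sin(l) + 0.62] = (3.36*sin(l)^2 + 2.32*sin(l) + 3.17)*cos(l)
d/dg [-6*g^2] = -12*g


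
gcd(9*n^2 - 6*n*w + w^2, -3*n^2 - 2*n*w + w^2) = -3*n + w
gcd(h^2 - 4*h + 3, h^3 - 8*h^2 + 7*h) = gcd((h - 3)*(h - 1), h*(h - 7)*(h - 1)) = h - 1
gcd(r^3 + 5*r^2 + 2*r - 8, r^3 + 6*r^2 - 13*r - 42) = r + 2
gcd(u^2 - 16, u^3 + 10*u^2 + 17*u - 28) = u + 4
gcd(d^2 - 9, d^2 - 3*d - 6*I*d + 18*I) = d - 3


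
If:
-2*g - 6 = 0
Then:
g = -3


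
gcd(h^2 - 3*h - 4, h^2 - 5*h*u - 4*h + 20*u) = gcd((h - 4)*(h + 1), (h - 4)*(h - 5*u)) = h - 4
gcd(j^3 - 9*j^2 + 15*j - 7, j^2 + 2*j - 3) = j - 1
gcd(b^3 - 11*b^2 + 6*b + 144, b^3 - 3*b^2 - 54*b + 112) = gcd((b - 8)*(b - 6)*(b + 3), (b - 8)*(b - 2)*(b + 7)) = b - 8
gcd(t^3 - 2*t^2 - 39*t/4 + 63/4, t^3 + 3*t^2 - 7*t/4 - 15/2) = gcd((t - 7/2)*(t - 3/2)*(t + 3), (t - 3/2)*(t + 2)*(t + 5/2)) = t - 3/2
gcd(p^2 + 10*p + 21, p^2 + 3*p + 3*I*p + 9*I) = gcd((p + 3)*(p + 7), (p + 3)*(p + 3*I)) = p + 3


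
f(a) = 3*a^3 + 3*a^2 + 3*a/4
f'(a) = 9*a^2 + 6*a + 3/4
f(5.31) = 537.73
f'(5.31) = 286.37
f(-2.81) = -44.98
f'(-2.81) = 54.95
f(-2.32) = -23.05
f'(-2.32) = 35.27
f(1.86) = 31.08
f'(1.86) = 43.05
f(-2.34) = -23.77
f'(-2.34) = 35.99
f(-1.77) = -8.56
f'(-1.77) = 18.33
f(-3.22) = -71.47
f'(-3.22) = 74.75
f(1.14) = 9.20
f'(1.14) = 19.29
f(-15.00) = -9461.25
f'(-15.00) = 1935.75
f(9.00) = 2436.75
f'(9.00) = 783.75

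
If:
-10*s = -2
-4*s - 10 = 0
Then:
No Solution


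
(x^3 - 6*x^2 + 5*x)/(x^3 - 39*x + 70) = x*(x - 1)/(x^2 + 5*x - 14)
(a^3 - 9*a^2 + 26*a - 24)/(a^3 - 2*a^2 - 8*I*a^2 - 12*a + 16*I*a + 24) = (a^2 - 7*a + 12)/(a^2 - 8*I*a - 12)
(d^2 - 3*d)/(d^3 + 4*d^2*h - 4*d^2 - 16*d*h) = (d - 3)/(d^2 + 4*d*h - 4*d - 16*h)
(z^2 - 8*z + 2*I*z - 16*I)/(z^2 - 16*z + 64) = (z + 2*I)/(z - 8)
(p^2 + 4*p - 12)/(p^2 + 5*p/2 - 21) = 2*(p - 2)/(2*p - 7)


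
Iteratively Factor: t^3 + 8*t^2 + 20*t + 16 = (t + 4)*(t^2 + 4*t + 4) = (t + 2)*(t + 4)*(t + 2)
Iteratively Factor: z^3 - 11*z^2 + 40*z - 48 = (z - 3)*(z^2 - 8*z + 16) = (z - 4)*(z - 3)*(z - 4)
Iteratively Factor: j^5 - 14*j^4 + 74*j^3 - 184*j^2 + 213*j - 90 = (j - 5)*(j^4 - 9*j^3 + 29*j^2 - 39*j + 18) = (j - 5)*(j - 3)*(j^3 - 6*j^2 + 11*j - 6) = (j - 5)*(j - 3)^2*(j^2 - 3*j + 2) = (j - 5)*(j - 3)^2*(j - 1)*(j - 2)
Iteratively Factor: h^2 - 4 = (h + 2)*(h - 2)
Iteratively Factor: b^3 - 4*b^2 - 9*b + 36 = (b - 3)*(b^2 - b - 12) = (b - 3)*(b + 3)*(b - 4)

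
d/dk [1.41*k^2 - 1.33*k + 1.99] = 2.82*k - 1.33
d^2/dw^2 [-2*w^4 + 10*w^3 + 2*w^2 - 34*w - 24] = -24*w^2 + 60*w + 4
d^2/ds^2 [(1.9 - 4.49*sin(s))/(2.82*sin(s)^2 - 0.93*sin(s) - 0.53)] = (-35.706276*sin(s)^5 + 48.662766*sin(s)^4 + 16.199208*sin(s)^3 - 75.441969*sin(s)^2 + 67.964413*sin(s) - 13.392342)/(-2.82*sin(s)^2 + 0.93*sin(s) + 0.53)^3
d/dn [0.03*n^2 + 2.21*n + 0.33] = 0.06*n + 2.21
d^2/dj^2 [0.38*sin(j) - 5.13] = -0.38*sin(j)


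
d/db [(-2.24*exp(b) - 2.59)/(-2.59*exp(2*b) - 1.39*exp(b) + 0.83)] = (-(2.24*exp(b) + 2.59)*(5.18*exp(b) + 1.39) + 5.8016*exp(2*b) + 3.1136*exp(b) - 1.8592)*exp(b)/(2.59*exp(2*b) + 1.39*exp(b) - 0.83)^2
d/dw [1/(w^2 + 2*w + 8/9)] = 162*(-w - 1)/(9*w^2 + 18*w + 8)^2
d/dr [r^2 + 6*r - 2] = 2*r + 6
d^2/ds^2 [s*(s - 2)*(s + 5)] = 6*s + 6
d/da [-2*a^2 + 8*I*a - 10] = -4*a + 8*I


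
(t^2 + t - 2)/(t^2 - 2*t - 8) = (t - 1)/(t - 4)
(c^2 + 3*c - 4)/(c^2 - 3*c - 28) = (c - 1)/(c - 7)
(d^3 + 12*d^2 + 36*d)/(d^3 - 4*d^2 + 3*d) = (d^2 + 12*d + 36)/(d^2 - 4*d + 3)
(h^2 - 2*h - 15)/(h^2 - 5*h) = (h + 3)/h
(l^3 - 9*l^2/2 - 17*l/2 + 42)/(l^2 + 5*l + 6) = (l^2 - 15*l/2 + 14)/(l + 2)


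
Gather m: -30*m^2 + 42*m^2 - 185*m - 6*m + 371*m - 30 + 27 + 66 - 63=12*m^2 + 180*m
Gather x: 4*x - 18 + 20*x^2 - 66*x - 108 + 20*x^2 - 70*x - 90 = 40*x^2 - 132*x - 216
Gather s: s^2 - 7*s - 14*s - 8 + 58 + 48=s^2 - 21*s + 98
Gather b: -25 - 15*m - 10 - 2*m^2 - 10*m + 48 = -2*m^2 - 25*m + 13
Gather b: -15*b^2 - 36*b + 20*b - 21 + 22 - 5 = -15*b^2 - 16*b - 4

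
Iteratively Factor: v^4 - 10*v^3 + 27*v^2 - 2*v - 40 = (v - 5)*(v^3 - 5*v^2 + 2*v + 8) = (v - 5)*(v + 1)*(v^2 - 6*v + 8) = (v - 5)*(v - 4)*(v + 1)*(v - 2)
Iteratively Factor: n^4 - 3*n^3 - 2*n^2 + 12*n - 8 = (n - 2)*(n^3 - n^2 - 4*n + 4) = (n - 2)^2*(n^2 + n - 2) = (n - 2)^2*(n - 1)*(n + 2)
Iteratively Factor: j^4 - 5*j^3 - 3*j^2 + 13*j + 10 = (j + 1)*(j^3 - 6*j^2 + 3*j + 10) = (j - 2)*(j + 1)*(j^2 - 4*j - 5) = (j - 2)*(j + 1)^2*(j - 5)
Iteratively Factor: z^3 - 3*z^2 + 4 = (z + 1)*(z^2 - 4*z + 4) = (z - 2)*(z + 1)*(z - 2)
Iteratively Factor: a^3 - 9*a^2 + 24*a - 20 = (a - 2)*(a^2 - 7*a + 10) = (a - 5)*(a - 2)*(a - 2)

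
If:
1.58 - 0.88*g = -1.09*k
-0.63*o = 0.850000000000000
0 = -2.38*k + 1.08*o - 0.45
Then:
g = 0.80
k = -0.80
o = -1.35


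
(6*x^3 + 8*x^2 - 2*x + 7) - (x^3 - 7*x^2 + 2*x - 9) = 5*x^3 + 15*x^2 - 4*x + 16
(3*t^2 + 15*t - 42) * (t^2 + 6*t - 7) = 3*t^4 + 33*t^3 + 27*t^2 - 357*t + 294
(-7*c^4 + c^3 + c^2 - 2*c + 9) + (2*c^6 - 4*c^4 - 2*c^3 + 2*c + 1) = 2*c^6 - 11*c^4 - c^3 + c^2 + 10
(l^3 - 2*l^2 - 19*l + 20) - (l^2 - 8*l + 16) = l^3 - 3*l^2 - 11*l + 4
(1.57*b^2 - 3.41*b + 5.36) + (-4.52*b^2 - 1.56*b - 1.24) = -2.95*b^2 - 4.97*b + 4.12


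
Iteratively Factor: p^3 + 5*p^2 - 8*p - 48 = (p + 4)*(p^2 + p - 12) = (p + 4)^2*(p - 3)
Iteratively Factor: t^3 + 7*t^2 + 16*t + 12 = (t + 3)*(t^2 + 4*t + 4) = (t + 2)*(t + 3)*(t + 2)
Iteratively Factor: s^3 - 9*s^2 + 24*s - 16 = (s - 1)*(s^2 - 8*s + 16) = (s - 4)*(s - 1)*(s - 4)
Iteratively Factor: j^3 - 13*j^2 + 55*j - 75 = (j - 5)*(j^2 - 8*j + 15) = (j - 5)^2*(j - 3)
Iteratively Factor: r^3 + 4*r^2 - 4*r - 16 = (r - 2)*(r^2 + 6*r + 8) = (r - 2)*(r + 4)*(r + 2)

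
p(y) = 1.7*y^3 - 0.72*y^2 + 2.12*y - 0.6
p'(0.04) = 2.07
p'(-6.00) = 194.36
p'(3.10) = 46.67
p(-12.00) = -3067.32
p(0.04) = -0.52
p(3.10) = 49.70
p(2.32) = 21.67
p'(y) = 5.1*y^2 - 1.44*y + 2.12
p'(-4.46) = 109.99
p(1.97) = 13.78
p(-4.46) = -175.20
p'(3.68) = 65.89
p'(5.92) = 172.33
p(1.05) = 2.80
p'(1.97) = 19.08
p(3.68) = 82.17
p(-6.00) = -406.44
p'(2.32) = 26.23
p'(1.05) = 6.23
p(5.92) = 339.42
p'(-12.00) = 753.80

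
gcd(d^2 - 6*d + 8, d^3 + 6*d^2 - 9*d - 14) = d - 2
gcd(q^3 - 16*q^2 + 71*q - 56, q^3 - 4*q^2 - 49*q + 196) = q - 7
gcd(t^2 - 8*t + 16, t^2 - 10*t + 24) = t - 4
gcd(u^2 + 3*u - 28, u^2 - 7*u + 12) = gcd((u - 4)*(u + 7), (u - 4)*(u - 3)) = u - 4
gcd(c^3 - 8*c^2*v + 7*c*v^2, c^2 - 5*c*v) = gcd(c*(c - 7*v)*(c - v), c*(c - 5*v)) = c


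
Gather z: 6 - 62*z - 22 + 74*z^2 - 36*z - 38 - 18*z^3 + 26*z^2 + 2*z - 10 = -18*z^3 + 100*z^2 - 96*z - 64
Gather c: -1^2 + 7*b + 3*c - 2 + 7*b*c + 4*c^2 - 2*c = 7*b + 4*c^2 + c*(7*b + 1) - 3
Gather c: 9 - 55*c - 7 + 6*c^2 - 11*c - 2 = 6*c^2 - 66*c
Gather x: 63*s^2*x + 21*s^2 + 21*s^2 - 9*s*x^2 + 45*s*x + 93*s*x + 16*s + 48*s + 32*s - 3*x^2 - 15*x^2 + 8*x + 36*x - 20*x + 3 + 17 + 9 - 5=42*s^2 + 96*s + x^2*(-9*s - 18) + x*(63*s^2 + 138*s + 24) + 24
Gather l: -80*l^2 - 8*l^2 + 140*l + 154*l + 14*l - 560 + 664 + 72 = -88*l^2 + 308*l + 176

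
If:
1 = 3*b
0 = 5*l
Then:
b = 1/3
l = 0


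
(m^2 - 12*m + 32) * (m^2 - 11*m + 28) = m^4 - 23*m^3 + 192*m^2 - 688*m + 896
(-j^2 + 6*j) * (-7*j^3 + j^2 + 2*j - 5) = 7*j^5 - 43*j^4 + 4*j^3 + 17*j^2 - 30*j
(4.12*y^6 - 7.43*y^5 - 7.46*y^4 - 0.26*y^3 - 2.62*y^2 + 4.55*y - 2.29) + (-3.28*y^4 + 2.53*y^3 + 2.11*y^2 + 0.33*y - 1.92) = 4.12*y^6 - 7.43*y^5 - 10.74*y^4 + 2.27*y^3 - 0.51*y^2 + 4.88*y - 4.21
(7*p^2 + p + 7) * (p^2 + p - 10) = 7*p^4 + 8*p^3 - 62*p^2 - 3*p - 70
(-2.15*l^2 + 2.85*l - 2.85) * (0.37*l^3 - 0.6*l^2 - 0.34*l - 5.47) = -0.7955*l^5 + 2.3445*l^4 - 2.0335*l^3 + 12.5015*l^2 - 14.6205*l + 15.5895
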